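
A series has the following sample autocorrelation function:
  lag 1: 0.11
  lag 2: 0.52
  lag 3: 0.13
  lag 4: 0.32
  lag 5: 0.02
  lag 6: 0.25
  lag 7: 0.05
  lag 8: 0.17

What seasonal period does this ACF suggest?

2

The largest autocorrelation is r_2 = 0.52, with weaker echoes at lags 4 (0.32), 6 (0.25) and 8 (0.17); the remaining lags stay at or below 0.13.
The dominant spike at lag 2 indicates a seasonal period of 2.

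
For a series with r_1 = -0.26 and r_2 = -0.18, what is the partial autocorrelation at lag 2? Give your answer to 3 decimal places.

-0.266

φ_{22} = (r_2 − r_1²) / (1 − r_1²)
r_1² = (-0.26)² = 0.0676
Numerator = -0.18 − 0.0676 = -0.2476; denominator = 1 − 0.0676 = 0.9324
φ_{22} = -0.2476 / 0.9324 = -0.266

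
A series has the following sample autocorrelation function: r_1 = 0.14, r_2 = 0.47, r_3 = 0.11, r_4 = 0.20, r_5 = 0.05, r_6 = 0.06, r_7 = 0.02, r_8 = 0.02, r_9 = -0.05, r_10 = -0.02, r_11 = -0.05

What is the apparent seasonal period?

2

The largest autocorrelation is r_2 = 0.47, with a weaker echo at lag 4 (0.20); the remaining lags stay at or below 0.14.
The dominant spike at lag 2 indicates a seasonal period of 2.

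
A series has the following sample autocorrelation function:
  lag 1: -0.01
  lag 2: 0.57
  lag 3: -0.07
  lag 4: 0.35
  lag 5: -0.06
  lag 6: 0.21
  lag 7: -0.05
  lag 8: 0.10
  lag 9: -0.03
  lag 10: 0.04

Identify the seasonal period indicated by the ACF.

The largest autocorrelation is r_2 = 0.57, with weaker echoes at lags 4 (0.35) and 6 (0.21); the remaining lags stay at or below 0.10.
The dominant spike at lag 2 indicates a seasonal period of 2.

2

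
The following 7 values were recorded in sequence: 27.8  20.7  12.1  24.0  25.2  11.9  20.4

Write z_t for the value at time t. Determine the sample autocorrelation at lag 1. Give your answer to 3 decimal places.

Mean z̄ = (27.8 + 20.7 + 12.1 + 24.0 + 25.2 + 11.9 + 20.4)/7 = 20.3000
Deviations from mean: 7.5000, 0.4000, -8.2000, 3.7000, 4.9000, -8.4000, 0.1000
Σ(z_t−z̄)(z_{t+1}−z̄) = (3.0000) + (-3.2800) + (-30.3400) + (18.1300) + (-41.1600) + (-0.8400) = -54.4900
Denominator Σ(z_t−z̄)² = 231.9200
r_1 = -54.4900 / 231.9200 = -0.235

-0.235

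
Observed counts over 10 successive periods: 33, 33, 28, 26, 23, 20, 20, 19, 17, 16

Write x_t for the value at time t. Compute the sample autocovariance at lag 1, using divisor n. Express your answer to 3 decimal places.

25.075

Mean x̄ = (33 + 33 + 28 + 26 + 23 + 20 + 20 + 19 + 17 + 16)/10 = 23.5000
Σ_{t=1}^{9}(x_t−x̄)(x_{t+1}−x̄) = 250.7500
γ_1 = 250.7500 / 10 = 25.075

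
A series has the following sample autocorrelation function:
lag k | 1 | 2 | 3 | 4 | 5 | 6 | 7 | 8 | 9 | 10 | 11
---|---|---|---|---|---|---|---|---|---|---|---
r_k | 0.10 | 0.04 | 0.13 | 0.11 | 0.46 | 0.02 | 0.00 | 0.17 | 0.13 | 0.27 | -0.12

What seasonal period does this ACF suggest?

The largest autocorrelation is r_5 = 0.46, with a weaker echo at lag 10 (0.27); the remaining lags stay at or below 0.17.
The dominant spike at lag 5 indicates a seasonal period of 5.

5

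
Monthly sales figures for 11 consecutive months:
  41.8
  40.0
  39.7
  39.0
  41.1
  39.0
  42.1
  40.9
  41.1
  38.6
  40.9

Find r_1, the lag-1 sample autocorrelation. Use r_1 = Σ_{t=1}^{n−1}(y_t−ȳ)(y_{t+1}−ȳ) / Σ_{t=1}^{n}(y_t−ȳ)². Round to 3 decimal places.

Mean ȳ = (41.8 + 40.0 + 39.7 + 39.0 + 41.1 + 39.0 + 42.1 + 40.9 + 41.1 + 38.6 + 40.9)/11 = 40.3818
Numerator Σ_{t=1}^{10}(y_t−ȳ)(y_{t+1}−ȳ) = -4.6385
Denominator Σ(y_t−ȳ)² = 14.1364
r_1 = -4.6385 / 14.1364 = -0.328

-0.328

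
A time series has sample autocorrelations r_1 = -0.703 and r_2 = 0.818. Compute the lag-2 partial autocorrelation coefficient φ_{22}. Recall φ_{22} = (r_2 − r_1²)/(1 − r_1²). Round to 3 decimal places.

0.640

φ_{22} = (r_2 − r_1²) / (1 − r_1²)
r_1² = (-0.703)² = 0.494209
Numerator = 0.818 − 0.4942 = 0.3238; denominator = 1 − 0.4942 = 0.5058
φ_{22} = 0.3238 / 0.5058 = 0.640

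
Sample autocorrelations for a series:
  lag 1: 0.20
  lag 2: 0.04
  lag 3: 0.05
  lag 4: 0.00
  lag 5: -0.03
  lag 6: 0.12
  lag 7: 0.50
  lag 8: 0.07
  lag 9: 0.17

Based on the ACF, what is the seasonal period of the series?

The largest autocorrelation is r_7 = 0.50; the remaining lags stay at or below 0.20. The elevated value at lag 1 (0.20), dropping to 0.04 at lag 2, reflects decaying short-term dependence rather than seasonality.
The dominant spike at lag 7 indicates a seasonal period of 7.

7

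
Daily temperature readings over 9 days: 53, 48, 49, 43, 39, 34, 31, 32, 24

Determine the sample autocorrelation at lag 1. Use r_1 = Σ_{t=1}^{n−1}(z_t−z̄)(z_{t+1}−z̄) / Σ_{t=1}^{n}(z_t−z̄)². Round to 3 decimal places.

Mean z̄ = (53 + 48 + 49 + 43 + 39 + 34 + 31 + 32 + 24)/9 = 39.2222
Numerator Σ_{t=1}^{8}(z_t−z̄)(z_{t+1}−z̄) = 456.2840
Denominator Σ(z_t−z̄)² = 755.5556
r_1 = 456.2840 / 755.5556 = 0.604

0.604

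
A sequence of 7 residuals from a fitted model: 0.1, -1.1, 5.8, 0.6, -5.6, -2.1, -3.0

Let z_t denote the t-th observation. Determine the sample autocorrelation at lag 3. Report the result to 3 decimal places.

-0.119

Mean z̄ = (0.1 − 1.1 + 5.8 + 0.6 − 5.6 − 2.1 − 3.0)/7 = -0.7571
Deviations from mean: 0.8571, -0.3429, 6.5571, 1.3571, -4.8429, -1.3429, -2.2429
Σ(z_t−z̄)(z_{t+3}−z̄) = (1.1633) + (1.6604) + (-8.8053) + (-3.0439) = -9.0255
Denominator Σ(z_t−z̄)² = 75.9771
r_3 = -9.0255 / 75.9771 = -0.119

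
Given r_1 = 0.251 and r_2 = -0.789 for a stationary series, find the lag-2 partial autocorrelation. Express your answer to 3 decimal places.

-0.909

φ_{22} = (r_2 − r_1²) / (1 − r_1²)
r_1² = (0.251)² = 0.063001
Numerator = -0.789 − 0.0630 = -0.8520; denominator = 1 − 0.0630 = 0.9370
φ_{22} = -0.8520 / 0.9370 = -0.909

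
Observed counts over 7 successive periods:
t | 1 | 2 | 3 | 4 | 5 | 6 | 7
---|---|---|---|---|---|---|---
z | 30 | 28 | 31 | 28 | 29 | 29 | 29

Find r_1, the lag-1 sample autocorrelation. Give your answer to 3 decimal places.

-0.732

Mean z̄ = (30 + 28 + 31 + 28 + 29 + 29 + 29)/7 = 29.1429
Deviations from mean: 0.8571, -1.1429, 1.8571, -1.1429, -0.1429, -0.1429, -0.1429
Σ(z_t−z̄)(z_{t+1}−z̄) = (-0.9796) + (-2.1224) + (-2.1224) + (0.1633) + (0.0204) + (0.0204) = -5.0204
Denominator Σ(z_t−z̄)² = 6.8571
r_1 = -5.0204 / 6.8571 = -0.732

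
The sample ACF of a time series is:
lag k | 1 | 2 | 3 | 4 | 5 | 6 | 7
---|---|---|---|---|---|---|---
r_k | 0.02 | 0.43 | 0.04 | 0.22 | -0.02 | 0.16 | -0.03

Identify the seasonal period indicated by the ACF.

2

The largest autocorrelation is r_2 = 0.43, with weaker echoes at lags 4 (0.22) and 6 (0.16); the remaining lags stay at or below 0.04.
The dominant spike at lag 2 indicates a seasonal period of 2.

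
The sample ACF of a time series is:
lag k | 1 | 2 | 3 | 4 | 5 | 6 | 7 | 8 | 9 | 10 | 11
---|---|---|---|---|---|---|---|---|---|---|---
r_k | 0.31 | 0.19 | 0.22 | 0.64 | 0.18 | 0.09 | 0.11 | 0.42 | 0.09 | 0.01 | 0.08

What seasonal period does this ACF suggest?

4

The largest autocorrelation is r_4 = 0.64, with a weaker echo at lag 8 (0.42); the remaining lags stay at or below 0.31. The elevated value at lag 1 (0.31), dropping to 0.19 at lag 2, reflects decaying short-term dependence rather than seasonality.
The dominant spike at lag 4 indicates a seasonal period of 4.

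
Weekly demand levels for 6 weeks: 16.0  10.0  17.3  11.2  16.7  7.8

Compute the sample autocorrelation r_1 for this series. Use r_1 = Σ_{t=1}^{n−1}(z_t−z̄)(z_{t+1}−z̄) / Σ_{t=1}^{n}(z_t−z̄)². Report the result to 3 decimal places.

-0.699

Mean z̄ = (16.0 + 10.0 + 17.3 + 11.2 + 16.7 + 7.8)/6 = 13.1667
Deviations from mean: 2.8333, -3.1667, 4.1333, -1.9667, 3.5333, -5.3667
Numerator Σ_{t=1}^{5}(z_t−z̄)(z_{t+1}−z̄) = -56.1011
Denominator Σ(z_t−z̄)² = 80.2933
r_1 = -56.1011 / 80.2933 = -0.699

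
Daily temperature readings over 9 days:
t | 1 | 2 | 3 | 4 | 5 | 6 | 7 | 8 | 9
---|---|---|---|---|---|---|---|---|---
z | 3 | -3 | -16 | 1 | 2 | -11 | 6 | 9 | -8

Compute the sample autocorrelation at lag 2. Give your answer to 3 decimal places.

Mean z̄ = (3 − 3 − 16 + 1 + 2 − 11 + 6 + 9 − 8)/9 = -1.8889
Σ(z_t−z̄)(z_{t+2}−z̄) = (-68.9877) + (-3.2099) + (-54.8765) + (-26.3210) + (30.6790) + (-99.2099) + (-48.2099) = -270.1358
Denominator Σ(z_t−z̄)² = 548.8889
r_2 = -270.1358 / 548.8889 = -0.492

-0.492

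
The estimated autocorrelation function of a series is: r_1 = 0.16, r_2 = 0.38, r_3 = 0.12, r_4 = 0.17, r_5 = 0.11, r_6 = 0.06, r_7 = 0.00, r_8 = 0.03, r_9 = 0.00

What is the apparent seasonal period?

The largest autocorrelation is r_2 = 0.38, with a weaker echo at lag 4 (0.17); the remaining lags stay at or below 0.16.
The dominant spike at lag 2 indicates a seasonal period of 2.

2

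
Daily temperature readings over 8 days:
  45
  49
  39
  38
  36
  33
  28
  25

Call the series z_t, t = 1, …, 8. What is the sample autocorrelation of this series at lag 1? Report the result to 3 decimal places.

Mean z̄ = (45 + 49 + 39 + 38 + 36 + 33 + 28 + 25)/8 = 36.6250
Deviations from mean: 8.3750, 12.3750, 2.3750, 1.3750, -0.6250, -3.6250, -8.6250, -11.6250
Numerator Σ_{t=1}^{7}(z_t−z̄)(z_{t+1}−z̄) = 269.2344
Denominator Σ(z_t−z̄)² = 453.8750
r_1 = 269.2344 / 453.8750 = 0.593

0.593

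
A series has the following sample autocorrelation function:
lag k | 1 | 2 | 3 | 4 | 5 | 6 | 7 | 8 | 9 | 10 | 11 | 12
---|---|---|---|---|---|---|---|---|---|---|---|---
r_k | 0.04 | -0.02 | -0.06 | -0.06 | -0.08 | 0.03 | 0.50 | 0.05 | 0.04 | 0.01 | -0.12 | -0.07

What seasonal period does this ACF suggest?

7

The largest autocorrelation is r_7 = 0.50; the remaining lags stay at or below 0.05.
The dominant spike at lag 7 indicates a seasonal period of 7.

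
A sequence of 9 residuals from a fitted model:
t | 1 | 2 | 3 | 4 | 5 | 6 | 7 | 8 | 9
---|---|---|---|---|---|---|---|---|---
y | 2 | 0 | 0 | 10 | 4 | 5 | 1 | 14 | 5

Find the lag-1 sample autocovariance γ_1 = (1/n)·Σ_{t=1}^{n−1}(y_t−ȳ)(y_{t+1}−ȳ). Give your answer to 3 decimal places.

-2.960

Mean ȳ = (2 + 0 + 0 + 10 + 4 + 5 + 1 + 14 + 5)/9 = 4.5556
Σ_{t=1}^{8}(y_t−ȳ)(y_{t+1}−ȳ) = -26.6420
γ_1 = -26.6420 / 9 = -2.960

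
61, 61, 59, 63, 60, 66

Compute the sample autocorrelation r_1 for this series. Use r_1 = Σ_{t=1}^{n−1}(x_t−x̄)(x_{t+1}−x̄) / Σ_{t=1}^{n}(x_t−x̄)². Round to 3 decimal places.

-0.344

Mean x̄ = (61 + 61 + 59 + 63 + 60 + 66)/6 = 61.6667
Deviations from mean: -0.6667, -0.6667, -2.6667, 1.3333, -1.6667, 4.3333
Numerator Σ_{t=1}^{5}(x_t−x̄)(x_{t+1}−x̄) = -10.7778
Denominator Σ(x_t−x̄)² = 31.3333
r_1 = -10.7778 / 31.3333 = -0.344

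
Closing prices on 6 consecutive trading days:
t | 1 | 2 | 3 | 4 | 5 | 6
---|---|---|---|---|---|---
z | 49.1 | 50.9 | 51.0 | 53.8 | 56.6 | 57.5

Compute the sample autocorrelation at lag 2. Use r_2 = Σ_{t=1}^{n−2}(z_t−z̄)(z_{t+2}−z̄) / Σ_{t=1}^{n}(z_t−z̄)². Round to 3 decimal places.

Mean z̄ = (49.1 + 50.9 + 51.0 + 53.8 + 56.6 + 57.5)/6 = 53.1500
Deviations from mean: -4.0500, -2.2500, -2.1500, 0.6500, 3.4500, 4.3500
Numerator Σ_{t=1}^{4}(z_t−z̄)(z_{t+2}−z̄) = 2.6550
Denominator Σ(z_t−z̄)² = 57.3350
r_2 = 2.6550 / 57.3350 = 0.046

0.046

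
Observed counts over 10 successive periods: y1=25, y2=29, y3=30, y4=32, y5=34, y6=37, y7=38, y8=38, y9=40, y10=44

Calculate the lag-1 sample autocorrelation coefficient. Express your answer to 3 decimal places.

Mean ȳ = (25 + 29 + 30 + 32 + 34 + 37 + 38 + 38 + 40 + 44)/10 = 34.7000
Numerator Σ_{t=1}^{9}(y_t−ȳ)(y_{t+1}−ȳ) = 180.3100
Denominator Σ(y_t−ȳ)² = 298.1000
r_1 = 180.3100 / 298.1000 = 0.605

0.605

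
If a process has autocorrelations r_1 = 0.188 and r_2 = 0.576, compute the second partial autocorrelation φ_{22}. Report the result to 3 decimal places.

φ_{22} = (r_2 − r_1²) / (1 − r_1²)
r_1² = (0.188)² = 0.035344
Numerator = 0.576 − 0.0353 = 0.5407; denominator = 1 − 0.0353 = 0.9647
φ_{22} = 0.5407 / 0.9647 = 0.560

0.560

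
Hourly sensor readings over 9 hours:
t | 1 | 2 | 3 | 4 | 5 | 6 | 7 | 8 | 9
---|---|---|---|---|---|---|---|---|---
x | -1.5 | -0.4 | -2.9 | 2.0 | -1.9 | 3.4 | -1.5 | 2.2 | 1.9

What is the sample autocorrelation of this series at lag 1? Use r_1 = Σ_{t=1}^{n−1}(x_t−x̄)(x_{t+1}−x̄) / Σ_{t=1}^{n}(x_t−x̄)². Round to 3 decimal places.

Mean x̄ = (-1.5 − 0.4 − 2.9 + 2.0 − 1.9 + 3.4 − 1.5 + 2.2 + 1.9)/9 = 0.1444
Numerator Σ_{t=1}^{8}(x_t−x̄)(x_{t+1}−x̄) = -18.6709
Denominator Σ(x_t−x̄)² = 40.5022
r_1 = -18.6709 / 40.5022 = -0.461

-0.461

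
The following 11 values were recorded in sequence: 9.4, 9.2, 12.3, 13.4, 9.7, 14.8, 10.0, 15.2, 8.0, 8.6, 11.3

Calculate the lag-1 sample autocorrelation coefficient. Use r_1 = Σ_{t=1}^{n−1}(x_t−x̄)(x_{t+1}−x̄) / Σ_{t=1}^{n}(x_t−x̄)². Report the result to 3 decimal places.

-0.298

Mean x̄ = (9.4 + 9.2 + 12.3 + 13.4 + 9.7 + 14.8 + 10.0 + 15.2 + 8.0 + 8.6 + 11.3)/11 = 11.0818
Numerator Σ_{t=1}^{10}(x_t−x̄)(x_{t+1}−x̄) = -18.7067
Denominator Σ(x_t−x̄)² = 62.7964
r_1 = -18.7067 / 62.7964 = -0.298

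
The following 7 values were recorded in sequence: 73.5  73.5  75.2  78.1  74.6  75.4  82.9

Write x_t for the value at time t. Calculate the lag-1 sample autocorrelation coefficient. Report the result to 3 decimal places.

0.013

Mean x̄ = (73.5 + 73.5 + 75.2 + 78.1 + 74.6 + 75.4 + 82.9)/7 = 76.1714
Σ(x_t−x̄)(x_{t+1}−x̄) = (7.1365) + (2.5951) + (-1.8735) + (-3.0306) + (1.2122) + (-5.1906) = 0.8492
Denominator Σ(x_t−x̄)² = 67.2743
r_1 = 0.8492 / 67.2743 = 0.013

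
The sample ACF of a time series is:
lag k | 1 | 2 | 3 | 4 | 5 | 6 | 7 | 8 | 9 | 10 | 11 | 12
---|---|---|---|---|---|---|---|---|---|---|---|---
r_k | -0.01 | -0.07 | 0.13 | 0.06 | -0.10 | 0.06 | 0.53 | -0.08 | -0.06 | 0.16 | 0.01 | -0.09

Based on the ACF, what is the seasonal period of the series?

The largest autocorrelation is r_7 = 0.53; the remaining lags stay at or below 0.16.
The dominant spike at lag 7 indicates a seasonal period of 7.

7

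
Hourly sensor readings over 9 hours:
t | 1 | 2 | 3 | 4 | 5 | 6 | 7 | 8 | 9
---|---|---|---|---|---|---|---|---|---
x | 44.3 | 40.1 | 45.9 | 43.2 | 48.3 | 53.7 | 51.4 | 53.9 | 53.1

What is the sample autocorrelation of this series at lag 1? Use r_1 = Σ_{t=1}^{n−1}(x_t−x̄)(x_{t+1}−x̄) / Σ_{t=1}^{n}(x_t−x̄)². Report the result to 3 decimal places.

0.603

Mean x̄ = (44.3 + 40.1 + 45.9 + 43.2 + 48.3 + 53.7 + 51.4 + 53.9 + 53.1)/9 = 48.2111
Numerator Σ_{t=1}^{8}(x_t−x̄)(x_{t+1}−x̄) = 125.5499
Denominator Σ(x_t−x̄)² = 208.1089
r_1 = 125.5499 / 208.1089 = 0.603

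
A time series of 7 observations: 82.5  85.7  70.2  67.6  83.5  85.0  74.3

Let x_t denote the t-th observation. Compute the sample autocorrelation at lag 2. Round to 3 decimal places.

-0.724

Mean x̄ = (82.5 + 85.7 + 70.2 + 67.6 + 83.5 + 85.0 + 74.3)/7 = 78.4000
Deviations from mean: 4.1000, 7.3000, -8.2000, -10.8000, 5.1000, 6.6000, -4.1000
Σ(x_t−x̄)(x_{t+2}−x̄) = (-33.6200) + (-78.8400) + (-41.8200) + (-71.2800) + (-20.9100) = -246.4700
Denominator Σ(x_t−x̄)² = 340.3600
r_2 = -246.4700 / 340.3600 = -0.724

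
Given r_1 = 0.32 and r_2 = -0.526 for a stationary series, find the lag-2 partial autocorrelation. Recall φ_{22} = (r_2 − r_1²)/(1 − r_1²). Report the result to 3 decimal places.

φ_{22} = (r_2 − r_1²) / (1 − r_1²)
r_1² = (0.32)² = 0.1024
Numerator = -0.526 − 0.1024 = -0.6284; denominator = 1 − 0.1024 = 0.8976
φ_{22} = -0.6284 / 0.8976 = -0.700

-0.700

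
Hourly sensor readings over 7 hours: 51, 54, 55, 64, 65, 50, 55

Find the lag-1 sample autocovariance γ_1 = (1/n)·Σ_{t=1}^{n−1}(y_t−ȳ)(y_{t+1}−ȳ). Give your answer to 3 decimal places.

Mean ȳ = (51 + 54 + 55 + 64 + 65 + 50 + 55)/7 = 56.2857
Deviations: -5.2857, -2.2857, -1.2857, 7.7143, 8.7143, -6.2857, -1.2857
Σ_{t=1}^{6}(y_t−ȳ)(y_{t+1}−ȳ) = 25.6327
γ_1 = 25.6327 / 7 = 3.662

3.662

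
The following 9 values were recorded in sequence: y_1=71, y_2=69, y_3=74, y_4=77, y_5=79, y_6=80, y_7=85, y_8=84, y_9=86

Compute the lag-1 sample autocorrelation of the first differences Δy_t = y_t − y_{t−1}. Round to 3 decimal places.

First differences Δy: -2, 5, 3, 2, 1, 5, -1, 2
Mean of differences = 1.8750
Numerator Σ(Δy_t−Δȳ)(Δy_{t+1}−Δȳ) = -20.6406
Denominator Σ(Δy_t−Δȳ)² = 44.8750
r_1(Δy) = -20.6406 / 44.8750 = -0.460

-0.460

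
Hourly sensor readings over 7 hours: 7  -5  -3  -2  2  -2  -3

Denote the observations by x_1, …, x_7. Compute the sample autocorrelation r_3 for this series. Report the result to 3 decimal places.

Mean x̄ = (7 − 5 − 3 − 2 + 2 − 2 − 3)/7 = -0.8571
Deviations from mean: 7.8571, -4.1429, -2.1429, -1.1429, 2.8571, -1.1429, -2.1429
Numerator Σ_{t=1}^{4}(x_t−x̄)(x_{t+3}−x̄) = -15.9184
Denominator Σ(x_t−x̄)² = 98.8571
r_3 = -15.9184 / 98.8571 = -0.161

-0.161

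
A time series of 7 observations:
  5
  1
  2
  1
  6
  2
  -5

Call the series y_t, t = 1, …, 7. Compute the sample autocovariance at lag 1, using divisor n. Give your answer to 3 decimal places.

Mean ȳ = (5 + 1 + 2 + 1 + 6 + 2 − 5)/7 = 1.7143
Deviations: 3.2857, -0.7143, 0.2857, -0.7143, 4.2857, 0.2857, -6.7143
Σ_{t=1}^{6}(y_t−ȳ)(y_{t+1}−ȳ) = -6.5102
γ_1 = -6.5102 / 7 = -0.930

-0.930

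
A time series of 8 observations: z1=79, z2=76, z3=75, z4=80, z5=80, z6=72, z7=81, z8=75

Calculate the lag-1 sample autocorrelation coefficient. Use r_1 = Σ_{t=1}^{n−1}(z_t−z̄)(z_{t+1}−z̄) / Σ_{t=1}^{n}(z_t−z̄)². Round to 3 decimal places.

-0.567

Mean z̄ = (79 + 76 + 75 + 80 + 80 + 72 + 81 + 75)/8 = 77.2500
Deviations from mean: 1.7500, -1.2500, -2.2500, 2.7500, 2.7500, -5.2500, 3.7500, -2.2500
Numerator Σ_{t=1}^{7}(z_t−z̄)(z_{t+1}−z̄) = -40.5625
Denominator Σ(z_t−z̄)² = 71.5000
r_1 = -40.5625 / 71.5000 = -0.567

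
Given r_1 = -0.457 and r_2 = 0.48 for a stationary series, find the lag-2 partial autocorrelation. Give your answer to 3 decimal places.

φ_{22} = (r_2 − r_1²) / (1 − r_1²)
r_1² = (-0.457)² = 0.208849
Numerator = 0.48 − 0.2088 = 0.2712; denominator = 1 − 0.2088 = 0.7912
φ_{22} = 0.2712 / 0.7912 = 0.343

0.343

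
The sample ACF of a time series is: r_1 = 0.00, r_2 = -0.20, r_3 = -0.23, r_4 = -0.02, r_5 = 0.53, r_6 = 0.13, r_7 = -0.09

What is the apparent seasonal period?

The largest autocorrelation is r_5 = 0.53; the remaining lags stay at or below 0.13.
The dominant spike at lag 5 indicates a seasonal period of 5.

5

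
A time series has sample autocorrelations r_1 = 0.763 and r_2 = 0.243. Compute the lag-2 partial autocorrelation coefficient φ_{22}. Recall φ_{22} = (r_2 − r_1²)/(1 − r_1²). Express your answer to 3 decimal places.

-0.812

φ_{22} = (r_2 − r_1²) / (1 − r_1²)
r_1² = (0.763)² = 0.582169
Numerator = 0.243 − 0.5822 = -0.3392; denominator = 1 − 0.5822 = 0.4178
φ_{22} = -0.3392 / 0.4178 = -0.812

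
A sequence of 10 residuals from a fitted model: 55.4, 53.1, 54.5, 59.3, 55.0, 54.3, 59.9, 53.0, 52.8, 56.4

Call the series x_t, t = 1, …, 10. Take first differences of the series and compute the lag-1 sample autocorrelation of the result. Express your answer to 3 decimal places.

First differences Δx: -2.3, 1.4, 4.8, -4.3, -0.7, 5.6, -6.9, -0.2, 3.6
Mean of differences = 0.1111
Numerator Σ(Δx_t−Δx̄)(Δx_{t+1}−Δx̄) = -56.0090
Denominator Σ(Δx_t−Δx̄)² = 141.1289
r_1(Δx) = -56.0090 / 141.1289 = -0.397

-0.397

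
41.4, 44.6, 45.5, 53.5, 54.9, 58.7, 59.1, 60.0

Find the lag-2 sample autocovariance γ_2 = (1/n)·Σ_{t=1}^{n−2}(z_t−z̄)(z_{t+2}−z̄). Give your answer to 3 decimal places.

15.265

Mean z̄ = (41.4 + 44.6 + 45.5 + 53.5 + 54.9 + 58.7 + 59.1 + 60.0)/8 = 52.2125
Deviations: -10.8125, -7.6125, -6.7125, 1.2875, 2.6875, 6.4875, 6.8875, 7.7875
Σ_{t=1}^{6}(z_t−z̄)(z_{t+2}−z̄) = 122.1222
γ_2 = 122.1222 / 8 = 15.265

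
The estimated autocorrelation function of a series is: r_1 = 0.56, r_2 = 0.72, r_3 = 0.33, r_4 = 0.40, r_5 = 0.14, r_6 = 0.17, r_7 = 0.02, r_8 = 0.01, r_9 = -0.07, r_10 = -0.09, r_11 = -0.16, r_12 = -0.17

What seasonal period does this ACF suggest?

The largest autocorrelation is r_2 = 0.72; the remaining lags stay at or below 0.56.
The dominant spike at lag 2 indicates a seasonal period of 2.

2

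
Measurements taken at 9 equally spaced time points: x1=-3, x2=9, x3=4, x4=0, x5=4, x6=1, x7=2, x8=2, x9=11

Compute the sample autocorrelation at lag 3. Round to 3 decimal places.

Mean x̄ = (-3 + 9 + 4 + 0 + 4 + 1 + 2 + 2 + 11)/9 = 3.3333
Σ(x_t−x̄)(x_{t+3}−x̄) = (21.1111) + (3.7778) + (-1.5556) + (4.4444) + (-0.8889) + (-17.8889) = 9.0000
Denominator Σ(x_t−x̄)² = 152.0000
r_3 = 9.0000 / 152.0000 = 0.059

0.059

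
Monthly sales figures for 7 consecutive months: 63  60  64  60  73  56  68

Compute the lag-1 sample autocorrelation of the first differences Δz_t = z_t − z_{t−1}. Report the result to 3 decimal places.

-0.786

First differences Δz: -3, 4, -4, 13, -17, 12
Mean of differences = 0.8333
Numerator Σ(Δz_t−Δz̄)(Δz_{t+1}−Δz̄) = -502.3611
Denominator Σ(Δz_t−Δz̄)² = 638.8333
r_1(Δz) = -502.3611 / 638.8333 = -0.786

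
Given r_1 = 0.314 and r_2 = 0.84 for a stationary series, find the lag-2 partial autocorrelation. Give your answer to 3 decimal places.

φ_{22} = (r_2 − r_1²) / (1 − r_1²)
r_1² = (0.314)² = 0.098596
Numerator = 0.84 − 0.0986 = 0.7414; denominator = 1 − 0.0986 = 0.9014
φ_{22} = 0.7414 / 0.9014 = 0.822

0.822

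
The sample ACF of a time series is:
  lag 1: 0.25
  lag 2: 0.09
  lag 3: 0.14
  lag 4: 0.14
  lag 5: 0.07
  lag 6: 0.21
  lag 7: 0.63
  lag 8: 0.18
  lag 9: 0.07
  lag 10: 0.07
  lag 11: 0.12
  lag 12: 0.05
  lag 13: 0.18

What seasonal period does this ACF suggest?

7

The largest autocorrelation is r_7 = 0.63; the remaining lags stay at or below 0.25. The elevated value at lag 1 (0.25), dropping to 0.09 at lag 2, reflects decaying short-term dependence rather than seasonality.
The dominant spike at lag 7 indicates a seasonal period of 7.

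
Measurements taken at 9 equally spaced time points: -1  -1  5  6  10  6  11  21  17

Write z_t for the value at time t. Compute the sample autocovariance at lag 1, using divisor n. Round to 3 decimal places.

Mean z̄ = (-1 − 1 + 5 + 6 + 10 + 6 + 11 + 21 + 17)/9 = 8.2222
Σ_{t=1}^{8}(z_t−z̄)(z_{t+1}−z̄) = 255.5062
γ_1 = 255.5062 / 9 = 28.390

28.390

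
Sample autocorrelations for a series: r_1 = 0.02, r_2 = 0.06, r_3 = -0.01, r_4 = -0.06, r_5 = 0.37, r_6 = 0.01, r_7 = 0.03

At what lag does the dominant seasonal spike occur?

The largest autocorrelation is r_5 = 0.37; the remaining lags stay at or below 0.06.
The dominant spike at lag 5 indicates a seasonal period of 5.

5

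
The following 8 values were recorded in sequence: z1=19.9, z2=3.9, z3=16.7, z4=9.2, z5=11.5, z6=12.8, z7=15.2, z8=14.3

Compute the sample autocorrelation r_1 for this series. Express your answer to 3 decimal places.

-0.613

Mean z̄ = (19.9 + 3.9 + 16.7 + 9.2 + 11.5 + 12.8 + 15.2 + 14.3)/8 = 12.9375
Deviations from mean: 6.9625, -9.0375, 3.7625, -3.7375, -1.4375, -0.1375, 2.2625, 1.3625
Σ(z_t−z̄)(z_{t+1}−z̄) = (-62.9236) + (-34.0036) + (-14.0623) + (5.3727) + (0.1977) + (-0.3111) + (3.0827) = -102.6477
Denominator Σ(z_t−z̄)² = 167.3388
r_1 = -102.6477 / 167.3388 = -0.613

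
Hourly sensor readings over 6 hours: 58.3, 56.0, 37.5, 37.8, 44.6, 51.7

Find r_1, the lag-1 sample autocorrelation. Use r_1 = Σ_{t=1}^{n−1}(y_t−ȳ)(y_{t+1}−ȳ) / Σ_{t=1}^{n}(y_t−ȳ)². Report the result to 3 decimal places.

Mean ȳ = (58.3 + 56.0 + 37.5 + 37.8 + 44.6 + 51.7)/6 = 47.6500
Deviations from mean: 10.6500, 8.3500, -10.1500, -9.8500, -3.0500, 4.0500
Numerator Σ_{t=1}^{5}(y_t−ȳ)(y_{t+1}−ȳ) = 121.8425
Denominator Σ(y_t−ȳ)² = 408.8950
r_1 = 121.8425 / 408.8950 = 0.298

0.298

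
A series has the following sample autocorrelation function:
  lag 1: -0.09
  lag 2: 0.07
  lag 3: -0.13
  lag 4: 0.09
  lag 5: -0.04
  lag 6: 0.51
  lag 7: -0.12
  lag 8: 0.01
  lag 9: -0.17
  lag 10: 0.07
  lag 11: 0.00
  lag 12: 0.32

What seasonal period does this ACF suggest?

The largest autocorrelation is r_6 = 0.51, with a weaker echo at lag 12 (0.32); the remaining lags stay at or below 0.09.
The dominant spike at lag 6 indicates a seasonal period of 6.

6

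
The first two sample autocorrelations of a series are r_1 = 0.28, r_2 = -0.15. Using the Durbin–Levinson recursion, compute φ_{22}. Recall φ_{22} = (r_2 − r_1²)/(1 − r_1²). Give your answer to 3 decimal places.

φ_{22} = (r_2 − r_1²) / (1 − r_1²)
r_1² = (0.28)² = 0.0784
Numerator = -0.15 − 0.0784 = -0.2284; denominator = 1 − 0.0784 = 0.9216
φ_{22} = -0.2284 / 0.9216 = -0.248

-0.248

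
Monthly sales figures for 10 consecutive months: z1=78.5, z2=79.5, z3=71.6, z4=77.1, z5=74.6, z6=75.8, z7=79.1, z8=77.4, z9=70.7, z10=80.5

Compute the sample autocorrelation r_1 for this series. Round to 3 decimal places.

-0.400

Mean z̄ = (78.5 + 79.5 + 71.6 + 77.1 + 74.6 + 75.8 + 79.1 + 77.4 + 70.7 + 80.5)/10 = 76.4800
Numerator Σ_{t=1}^{9}(z_t−z̄)(z_{t+1}−z̄) = -39.4744
Denominator Σ(z_t−z̄)² = 98.6760
r_1 = -39.4744 / 98.6760 = -0.400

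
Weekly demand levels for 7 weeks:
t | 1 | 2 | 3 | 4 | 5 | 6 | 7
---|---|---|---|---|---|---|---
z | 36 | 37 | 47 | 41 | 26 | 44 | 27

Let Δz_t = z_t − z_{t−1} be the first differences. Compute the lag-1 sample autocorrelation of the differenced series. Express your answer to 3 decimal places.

-0.549

First differences Δz: 1, 10, -6, -15, 18, -17
Mean of differences = -1.5000
Numerator Σ(Δz_t−Δz̄)(Δz_{t+1}−Δz̄) = -527.7500
Denominator Σ(Δz_t−Δz̄)² = 961.5000
r_1(Δz) = -527.7500 / 961.5000 = -0.549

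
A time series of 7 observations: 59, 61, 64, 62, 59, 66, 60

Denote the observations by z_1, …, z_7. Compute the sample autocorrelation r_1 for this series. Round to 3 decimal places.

-0.439

Mean z̄ = (59 + 61 + 64 + 62 + 59 + 66 + 60)/7 = 61.5714
Numerator Σ_{t=1}^{6}(z_t−z̄)(z_{t+1}−z̄) = -18.3265
Denominator Σ(z_t−z̄)² = 41.7143
r_1 = -18.3265 / 41.7143 = -0.439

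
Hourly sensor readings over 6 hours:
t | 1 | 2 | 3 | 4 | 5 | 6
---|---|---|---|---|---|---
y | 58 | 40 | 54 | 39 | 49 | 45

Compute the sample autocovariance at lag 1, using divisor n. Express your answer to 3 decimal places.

Mean ȳ = (58 + 40 + 54 + 39 + 49 + 45)/6 = 47.5000
Deviations: 10.5000, -7.5000, 6.5000, -8.5000, 1.5000, -2.5000
Σ_{t=1}^{5}(y_t−ȳ)(y_{t+1}−ȳ) = -199.2500
γ_1 = -199.2500 / 6 = -33.208

-33.208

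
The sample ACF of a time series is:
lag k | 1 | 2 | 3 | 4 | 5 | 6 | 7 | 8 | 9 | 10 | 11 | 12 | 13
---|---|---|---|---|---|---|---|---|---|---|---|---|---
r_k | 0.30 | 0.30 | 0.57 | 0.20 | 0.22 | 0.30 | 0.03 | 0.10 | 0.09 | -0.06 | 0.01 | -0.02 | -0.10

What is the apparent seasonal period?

3

The largest autocorrelation is r_3 = 0.57; the remaining lags stay at or below 0.30.
The dominant spike at lag 3 indicates a seasonal period of 3.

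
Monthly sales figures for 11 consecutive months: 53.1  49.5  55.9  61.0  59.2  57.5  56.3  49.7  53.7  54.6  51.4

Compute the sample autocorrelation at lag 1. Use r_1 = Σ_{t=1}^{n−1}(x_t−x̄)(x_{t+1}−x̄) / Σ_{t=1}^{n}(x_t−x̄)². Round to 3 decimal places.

Mean x̄ = (53.1 + 49.5 + 55.9 + 61.0 + 59.2 + 57.5 + 56.3 + 49.7 + 53.7 + 54.6 + 51.4)/11 = 54.7182
Numerator Σ_{t=1}^{10}(x_t−x̄)(x_{t+1}−x̄) = 52.4069
Denominator Σ(x_t−x̄)² = 138.2764
r_1 = 52.4069 / 138.2764 = 0.379

0.379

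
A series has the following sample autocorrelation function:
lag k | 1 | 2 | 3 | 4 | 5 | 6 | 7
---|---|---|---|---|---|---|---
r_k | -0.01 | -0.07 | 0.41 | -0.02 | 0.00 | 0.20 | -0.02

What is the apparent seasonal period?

3

The largest autocorrelation is r_3 = 0.41, with a weaker echo at lag 6 (0.20); the remaining lags stay at or below 0.00.
The dominant spike at lag 3 indicates a seasonal period of 3.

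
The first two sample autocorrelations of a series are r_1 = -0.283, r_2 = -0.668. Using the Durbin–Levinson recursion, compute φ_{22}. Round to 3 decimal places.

φ_{22} = (r_2 − r_1²) / (1 − r_1²)
r_1² = (-0.283)² = 0.080089
Numerator = -0.668 − 0.0801 = -0.7481; denominator = 1 − 0.0801 = 0.9199
φ_{22} = -0.7481 / 0.9199 = -0.813

-0.813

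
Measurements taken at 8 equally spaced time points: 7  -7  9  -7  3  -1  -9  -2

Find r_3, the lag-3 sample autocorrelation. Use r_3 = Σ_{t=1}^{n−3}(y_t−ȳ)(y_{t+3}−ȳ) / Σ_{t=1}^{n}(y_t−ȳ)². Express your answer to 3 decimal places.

-0.088

Mean ȳ = (7 − 7 + 9 − 7 + 3 − 1 − 9 − 2)/8 = -0.8750
Deviations from mean: 7.8750, -6.1250, 9.8750, -6.1250, 3.8750, -0.1250, -8.1250, -1.1250
Numerator Σ_{t=1}^{5}(y_t−ȳ)(y_{t+3}−ȳ) = -27.7969
Denominator Σ(y_t−ȳ)² = 316.8750
r_3 = -27.7969 / 316.8750 = -0.088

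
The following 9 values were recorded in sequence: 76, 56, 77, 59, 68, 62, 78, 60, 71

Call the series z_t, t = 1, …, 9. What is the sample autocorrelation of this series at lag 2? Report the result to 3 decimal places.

Mean z̄ = (76 + 56 + 77 + 59 + 68 + 62 + 78 + 60 + 71)/9 = 67.4444
Σ(z_t−z̄)(z_{t+2}−z̄) = (81.7531) + (96.6420) + (5.3086) + (45.9753) + (5.8642) + (40.5309) + (37.5309) = 313.6049
Denominator Σ(z_t−z̄)² = 576.2222
r_2 = 313.6049 / 576.2222 = 0.544

0.544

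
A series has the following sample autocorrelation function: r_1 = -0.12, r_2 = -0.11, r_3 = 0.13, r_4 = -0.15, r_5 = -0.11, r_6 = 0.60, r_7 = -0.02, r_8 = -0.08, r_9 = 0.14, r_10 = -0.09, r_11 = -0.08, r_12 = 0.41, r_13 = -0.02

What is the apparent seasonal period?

6

The largest autocorrelation is r_6 = 0.60, with a weaker echo at lag 12 (0.41); the remaining lags stay at or below 0.14.
The dominant spike at lag 6 indicates a seasonal period of 6.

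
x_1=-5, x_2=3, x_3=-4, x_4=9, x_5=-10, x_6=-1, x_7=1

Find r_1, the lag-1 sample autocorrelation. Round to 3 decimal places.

-0.655

Mean x̄ = (-5 + 3 − 4 + 9 − 10 − 1 + 1)/7 = -1.0000
Deviations from mean: -4.0000, 4.0000, -3.0000, 10.0000, -9.0000, 0.0000, 2.0000
Numerator Σ_{t=1}^{6}(x_t−x̄)(x_{t+1}−x̄) = -148.0000
Denominator Σ(x_t−x̄)² = 226.0000
r_1 = -148.0000 / 226.0000 = -0.655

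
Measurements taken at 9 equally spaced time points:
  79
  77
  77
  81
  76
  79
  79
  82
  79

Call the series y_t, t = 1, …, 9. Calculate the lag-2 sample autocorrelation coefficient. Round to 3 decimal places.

0.042

Mean ȳ = (79 + 77 + 77 + 81 + 76 + 79 + 79 + 82 + 79)/9 = 78.7778
Numerator Σ_{t=1}^{7}(y_t−ȳ)(y_{t+2}−ȳ) = 1.2346
Denominator Σ(y_t−ȳ)² = 29.5556
r_2 = 1.2346 / 29.5556 = 0.042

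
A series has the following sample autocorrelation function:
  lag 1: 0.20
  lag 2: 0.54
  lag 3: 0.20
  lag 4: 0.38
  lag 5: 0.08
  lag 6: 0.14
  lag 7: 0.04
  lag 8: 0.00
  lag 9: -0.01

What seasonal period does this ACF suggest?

2

The largest autocorrelation is r_2 = 0.54, with a weaker echo at lag 4 (0.38); the remaining lags stay at or below 0.20.
The dominant spike at lag 2 indicates a seasonal period of 2.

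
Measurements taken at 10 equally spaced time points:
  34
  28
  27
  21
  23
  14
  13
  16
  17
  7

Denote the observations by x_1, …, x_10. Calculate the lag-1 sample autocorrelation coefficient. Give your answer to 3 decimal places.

Mean x̄ = (34 + 28 + 27 + 21 + 23 + 14 + 13 + 16 + 17 + 7)/10 = 20.0000
Numerator Σ_{t=1}^{9}(x_t−x̄)(x_{t+1}−x̄) = 281.0000
Denominator Σ(x_t−x̄)² = 598.0000
r_1 = 281.0000 / 598.0000 = 0.470

0.470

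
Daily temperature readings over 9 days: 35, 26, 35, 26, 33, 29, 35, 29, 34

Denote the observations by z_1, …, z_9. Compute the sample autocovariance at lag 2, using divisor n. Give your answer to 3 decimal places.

9.086

Mean z̄ = (35 + 26 + 35 + 26 + 33 + 29 + 35 + 29 + 34)/9 = 31.3333
Σ_{t=1}^{7}(z_t−z̄)(z_{t+2}−z̄) = 81.7778
γ_2 = 81.7778 / 9 = 9.086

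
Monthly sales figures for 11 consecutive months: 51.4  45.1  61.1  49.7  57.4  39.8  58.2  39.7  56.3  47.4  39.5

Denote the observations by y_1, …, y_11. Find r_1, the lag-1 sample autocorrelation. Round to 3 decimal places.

Mean ȳ = (51.4 + 45.1 + 61.1 + 49.7 + 57.4 + 39.8 + 58.2 + 39.7 + 56.3 + 47.4 + 39.5)/11 = 49.6000
Numerator Σ_{t=1}^{10}(y_t−ȳ)(y_{t+1}−ȳ) = -362.6300
Denominator Σ(y_t−ȳ)² = 636.3400
r_1 = -362.6300 / 636.3400 = -0.570

-0.570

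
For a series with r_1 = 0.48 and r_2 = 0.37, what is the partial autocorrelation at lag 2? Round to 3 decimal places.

φ_{22} = (r_2 − r_1²) / (1 − r_1²)
r_1² = (0.48)² = 0.2304
Numerator = 0.37 − 0.2304 = 0.1396; denominator = 1 − 0.2304 = 0.7696
φ_{22} = 0.1396 / 0.7696 = 0.181

0.181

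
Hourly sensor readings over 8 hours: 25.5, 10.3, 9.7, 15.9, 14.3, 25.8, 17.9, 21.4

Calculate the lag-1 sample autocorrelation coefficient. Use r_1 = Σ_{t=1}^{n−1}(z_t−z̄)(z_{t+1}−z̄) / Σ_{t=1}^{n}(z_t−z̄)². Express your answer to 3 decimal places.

-0.016

Mean z̄ = (25.5 + 10.3 + 9.7 + 15.9 + 14.3 + 25.8 + 17.9 + 21.4)/8 = 17.6000
Deviations from mean: 7.9000, -7.3000, -7.9000, -1.7000, -3.3000, 8.2000, 0.3000, 3.8000
Σ(z_t−z̄)(z_{t+1}−z̄) = (-57.6700) + (57.6700) + (13.4300) + (5.6100) + (-27.0600) + (2.4600) + (1.1400) = -4.4200
Denominator Σ(z_t−z̄)² = 273.6600
r_1 = -4.4200 / 273.6600 = -0.016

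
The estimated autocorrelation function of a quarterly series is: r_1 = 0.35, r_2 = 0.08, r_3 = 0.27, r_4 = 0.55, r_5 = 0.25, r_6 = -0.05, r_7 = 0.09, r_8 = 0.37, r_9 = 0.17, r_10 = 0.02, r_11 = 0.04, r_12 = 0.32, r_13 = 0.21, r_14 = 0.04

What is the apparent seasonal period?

4

The largest autocorrelation is r_4 = 0.55, with a weaker echo at lag 8 (0.37); the remaining lags stay at or below 0.35. The elevated value at lag 1 (0.35), dropping to 0.08 at lag 2, reflects decaying short-term dependence rather than seasonality.
The dominant spike at lag 4 indicates a seasonal period of 4.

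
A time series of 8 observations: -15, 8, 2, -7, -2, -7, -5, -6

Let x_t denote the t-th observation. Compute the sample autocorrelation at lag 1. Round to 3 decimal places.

-0.259

Mean x̄ = (-15 + 8 + 2 − 7 − 2 − 7 − 5 − 6)/8 = -4.0000
Deviations from mean: -11.0000, 12.0000, 6.0000, -3.0000, 2.0000, -3.0000, -1.0000, -2.0000
Σ(x_t−x̄)(x_{t+1}−x̄) = (-132.0000) + (72.0000) + (-18.0000) + (-6.0000) + (-6.0000) + (3.0000) + (2.0000) = -85.0000
Denominator Σ(x_t−x̄)² = 328.0000
r_1 = -85.0000 / 328.0000 = -0.259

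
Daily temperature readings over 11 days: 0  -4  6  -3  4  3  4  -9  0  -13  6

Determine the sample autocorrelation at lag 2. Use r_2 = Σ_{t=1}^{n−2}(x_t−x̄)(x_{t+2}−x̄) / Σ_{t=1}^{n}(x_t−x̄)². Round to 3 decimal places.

Mean x̄ = (0 − 4 + 6 − 3 + 4 + 3 + 4 − 9 + 0 − 13 + 6)/11 = -0.5455
Numerator Σ_{t=1}^{9}(x_t−x̄)(x_{t+2}−x̄) = 135.1322
Denominator Σ(x_t−x̄)² = 384.7273
r_2 = 135.1322 / 384.7273 = 0.351

0.351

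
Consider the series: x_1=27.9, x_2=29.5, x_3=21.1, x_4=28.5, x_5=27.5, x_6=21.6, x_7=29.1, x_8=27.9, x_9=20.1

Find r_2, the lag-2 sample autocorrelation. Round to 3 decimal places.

Mean x̄ = (27.9 + 29.5 + 21.1 + 28.5 + 27.5 + 21.6 + 29.1 + 27.9 + 20.1)/9 = 25.9111
Numerator Σ_{t=1}^{7}(x_t−x̄)(x_{t+2}−x̄) = -41.1214
Denominator Σ(x_t−x̄)² = 115.6889
r_2 = -41.1214 / 115.6889 = -0.355

-0.355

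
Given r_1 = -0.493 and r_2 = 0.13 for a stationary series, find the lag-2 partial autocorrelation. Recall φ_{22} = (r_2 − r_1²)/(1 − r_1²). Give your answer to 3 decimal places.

φ_{22} = (r_2 − r_1²) / (1 − r_1²)
r_1² = (-0.493)² = 0.243049
Numerator = 0.13 − 0.2430 = -0.1130; denominator = 1 − 0.2430 = 0.7570
φ_{22} = -0.1130 / 0.7570 = -0.149

-0.149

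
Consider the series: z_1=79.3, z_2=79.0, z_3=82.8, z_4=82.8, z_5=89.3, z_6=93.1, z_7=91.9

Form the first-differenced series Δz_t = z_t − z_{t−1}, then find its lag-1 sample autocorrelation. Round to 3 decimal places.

First differences Δz: -0.3, 3.8, 0.0, 6.5, 3.8, -1.2
Mean of differences = 2.1000
Numerator Σ(Δz_t−Δz̄)(Δz_{t+1}−Δz̄) = -15.0200
Denominator Σ(Δz_t−Δz̄)² = 46.2000
r_1(Δz) = -15.0200 / 46.2000 = -0.325

-0.325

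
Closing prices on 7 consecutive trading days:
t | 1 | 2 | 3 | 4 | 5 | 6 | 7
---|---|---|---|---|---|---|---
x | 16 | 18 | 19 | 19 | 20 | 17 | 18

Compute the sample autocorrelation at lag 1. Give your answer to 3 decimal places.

0.051

Mean x̄ = (16 + 18 + 19 + 19 + 20 + 17 + 18)/7 = 18.1429
Deviations from mean: -2.1429, -0.1429, 0.8571, 0.8571, 1.8571, -1.1429, -0.1429
Σ(x_t−x̄)(x_{t+1}−x̄) = (0.3061) + (-0.1224) + (0.7347) + (1.5918) + (-2.1224) + (0.1633) = 0.5510
Denominator Σ(x_t−x̄)² = 10.8571
r_1 = 0.5510 / 10.8571 = 0.051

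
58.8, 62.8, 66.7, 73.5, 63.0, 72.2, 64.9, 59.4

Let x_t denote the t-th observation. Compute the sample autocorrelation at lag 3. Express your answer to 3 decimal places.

Mean x̄ = (58.8 + 62.8 + 66.7 + 73.5 + 63.0 + 72.2 + 64.9 + 59.4)/8 = 65.1625
Deviations from mean: -6.3625, -2.3625, 1.5375, 8.3375, -2.1625, 7.0375, -0.2625, -5.7625
Numerator Σ_{t=1}^{5}(x_t−x̄)(x_{t+3}−x̄) = -26.8455
Denominator Σ(x_t−x̄)² = 205.4188
r_3 = -26.8455 / 205.4188 = -0.131

-0.131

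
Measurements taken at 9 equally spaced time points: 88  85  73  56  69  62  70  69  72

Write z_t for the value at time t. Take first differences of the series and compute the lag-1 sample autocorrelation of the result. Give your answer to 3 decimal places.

-0.249

First differences Δz: -3, -12, -17, 13, -7, 8, -1, 3
Mean of differences = -2.0000
Numerator Σ(Δz_t−Δz̄)(Δz_{t+1}−Δz̄) = -175.0000
Denominator Σ(Δz_t−Δz̄)² = 702.0000
r_1(Δz) = -175.0000 / 702.0000 = -0.249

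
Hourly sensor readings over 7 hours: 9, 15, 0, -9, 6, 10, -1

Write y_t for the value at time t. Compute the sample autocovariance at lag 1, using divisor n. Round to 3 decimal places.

2.621

Mean ȳ = (9 + 15 + 0 − 9 + 6 + 10 − 1)/7 = 4.2857
Σ_{t=1}^{6}(y_t−ȳ)(y_{t+1}−ȳ) = 18.3469
γ_1 = 18.3469 / 7 = 2.621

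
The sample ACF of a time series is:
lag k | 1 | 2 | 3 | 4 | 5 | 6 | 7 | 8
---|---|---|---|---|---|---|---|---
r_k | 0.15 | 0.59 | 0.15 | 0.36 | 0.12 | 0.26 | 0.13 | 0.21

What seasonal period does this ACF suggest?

2

The largest autocorrelation is r_2 = 0.59, with weaker echoes at lags 4 (0.36), 6 (0.26) and 8 (0.21); the remaining lags stay at or below 0.15.
The dominant spike at lag 2 indicates a seasonal period of 2.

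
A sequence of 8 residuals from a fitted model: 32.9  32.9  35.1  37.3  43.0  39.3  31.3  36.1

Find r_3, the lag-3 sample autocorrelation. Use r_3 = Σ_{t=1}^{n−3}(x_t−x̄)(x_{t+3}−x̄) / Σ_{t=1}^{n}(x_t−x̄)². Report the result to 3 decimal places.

Mean x̄ = (32.9 + 32.9 + 35.1 + 37.3 + 43.0 + 39.3 + 31.3 + 36.1)/8 = 35.9875
Deviations from mean: -3.0875, -3.0875, -0.8875, 1.3125, 7.0125, 3.3125, -4.6875, 0.1125
Numerator Σ_{t=1}^{5}(x_t−x̄)(x_{t+3}−x̄) = -34.0067
Denominator Σ(x_t−x̄)² = 103.7088
r_3 = -34.0067 / 103.7088 = -0.328

-0.328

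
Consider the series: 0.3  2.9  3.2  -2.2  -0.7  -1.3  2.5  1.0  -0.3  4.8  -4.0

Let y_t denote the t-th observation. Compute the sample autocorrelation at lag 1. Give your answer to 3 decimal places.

Mean ȳ = (0.3 + 2.9 + 3.2 − 2.2 − 0.7 − 1.3 + 2.5 + 1.0 − 0.3 + 4.8 − 4.0)/11 = 0.5636
Numerator Σ_{t=1}^{10}(y_t−ȳ)(y_{t+1}−ȳ) = -22.0277
Denominator Σ(y_t−ȳ)² = 68.6455
r_1 = -22.0277 / 68.6455 = -0.321

-0.321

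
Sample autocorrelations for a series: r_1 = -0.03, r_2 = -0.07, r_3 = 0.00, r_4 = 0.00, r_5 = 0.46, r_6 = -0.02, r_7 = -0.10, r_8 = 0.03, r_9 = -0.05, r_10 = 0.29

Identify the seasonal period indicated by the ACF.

The largest autocorrelation is r_5 = 0.46, with a weaker echo at lag 10 (0.29); the remaining lags stay at or below 0.03.
The dominant spike at lag 5 indicates a seasonal period of 5.

5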